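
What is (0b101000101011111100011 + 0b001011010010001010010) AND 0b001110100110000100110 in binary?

0b10100110000100100

Add column by column in base 2, right to left:
  1+0 = 1
  1+1 = 0 carry 1
  0+0+1 = 1
  0+0 = 0
  0+1 = 1
  1+0 = 1
  1+1 = 0 carry 1
  1+0+1 = 0 carry 1
  1+0+1 = 0 carry 1
  1+0+1 = 0 carry 1
  1+1+1 = 1 carry 1
  0+0+1 = 1
  1+0 = 1
  0+1 = 1
  1+0 = 1
  0+1 = 1
  0+1 = 1
  0+0 = 0
  1+1 = 0 carry 1
  0+0+1 = 1
  1+0 = 1
Sum = 0b110011111110000110101; now AND with 0b001110100110000100110:
  110011111110000110101
& 001110100110000100110
= 000010100110000100100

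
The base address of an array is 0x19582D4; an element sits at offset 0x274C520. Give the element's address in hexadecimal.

Add column by column in base 16, right to left:
  4+0 = 4
  D+2 = F
  2+5 = 7
  8+C = 4 carry 1
  5+4+1 = A
  9+7 = 0 carry 1
  1+2+1 = 4

0x40A47F4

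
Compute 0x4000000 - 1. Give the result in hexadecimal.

0x3ffffff

The trailing 6 digits are 0, so subtracting 1 borrows through: they become F and the next digit up decrements.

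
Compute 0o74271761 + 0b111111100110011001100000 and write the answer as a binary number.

0b1111011111101101001010001

0o74271761 = 0b111100010111001111110001 in binary.
Add column by column in base 2, right to left:
  1+0 = 1
  0+0 = 0
  0+0 = 0
  0+0 = 0
  1+0 = 1
  1+1 = 0 carry 1
  1+1+1 = 1 carry 1
  1+0+1 = 0 carry 1
  1+0+1 = 0 carry 1
  1+1+1 = 1 carry 1
  0+1+1 = 0 carry 1
  0+0+1 = 1
  1+0 = 1
  1+1 = 0 carry 1
  1+1+1 = 1 carry 1
  0+0+1 = 1
  1+0 = 1
  0+1 = 1
  0+1 = 1
  0+1 = 1
  1+1 = 0 carry 1
  1+1+1 = 1 carry 1
  1+1+1 = 1 carry 1
  1+1+1 = 1 carry 1
  final carry 1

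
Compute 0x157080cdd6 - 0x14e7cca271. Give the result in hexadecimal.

Subtract column by column in base 16:
  6-1 → 5
  d-7 → 6
  d-2 → b
  c-a → 2
  0-c → 4 (borrow)
  8-c-1 → b (borrow)
  0-7-1 → 8 (borrow)
  7-e-1 → 8 (borrow)
  5-4-1 → 0
  1-1 → 0

0x88b42b65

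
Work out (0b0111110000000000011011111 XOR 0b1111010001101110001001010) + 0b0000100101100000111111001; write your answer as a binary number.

First 0b0111110000000000011011111 XOR 0b1111010001101110001001010 = 0b1000100001101110010010101.
Add column by column in base 2, right to left:
  1+1 = 0 carry 1
  0+0+1 = 1
  1+0 = 1
  0+1 = 1
  1+1 = 0 carry 1
  0+1+1 = 0 carry 1
  0+1+1 = 0 carry 1
  1+1+1 = 1 carry 1
  0+1+1 = 0 carry 1
  0+0+1 = 1
  1+0 = 1
  1+0 = 1
  1+0 = 1
  0+0 = 0
  1+1 = 0 carry 1
  1+1+1 = 1 carry 1
  0+0+1 = 1
  0+1 = 1
  0+0 = 0
  0+0 = 0
  1+1 = 0 carry 1
  0+0+1 = 1
  0+0 = 0
  0+0 = 0
  1+0 = 1

0b1001000111001111010001110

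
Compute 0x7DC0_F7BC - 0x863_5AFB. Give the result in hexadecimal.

0x755D9CC1

Subtract column by column in base 16:
  C-B → 1
  B-F → C (borrow)
  7-A-1 → C (borrow)
  F-5-1 → 9
  0-3 → D (borrow)
  C-6-1 → 5
  D-8 → 5
  7-0 → 7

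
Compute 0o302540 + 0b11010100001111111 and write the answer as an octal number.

0o626737

0b11010100001111111 = 0o324177 in octal.
Add column by column in base 8, right to left:
  0+7 = 7
  4+7 = 3 carry 1
  5+1+1 = 7
  2+4 = 6
  0+2 = 2
  3+3 = 6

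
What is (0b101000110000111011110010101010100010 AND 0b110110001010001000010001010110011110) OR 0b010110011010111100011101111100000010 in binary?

0b110110011010111100011101111110000010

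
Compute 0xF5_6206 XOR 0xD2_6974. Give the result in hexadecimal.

0x270B72

XOR each hex digit independently (no carries):
  F^D=2, 5^2=7, 6^6=0, 2^9=B, 0^7=7, 6^4=2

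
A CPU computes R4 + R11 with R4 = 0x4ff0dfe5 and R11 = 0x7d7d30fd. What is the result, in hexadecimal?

0xcd6e10e2

Add column by column in base 16, right to left:
  5+d = 2 carry 1
  e+f+1 = e carry 1
  f+0+1 = 0 carry 1
  d+3+1 = 1 carry 1
  0+d+1 = e
  f+7 = 6 carry 1
  f+d+1 = d carry 1
  4+7+1 = c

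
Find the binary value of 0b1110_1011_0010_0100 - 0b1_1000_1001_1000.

Subtract column by column in base 2:
  0-0 → 0
  0-0 → 0
  1-0 → 1
  0-1 → 1 (borrow)
  0-1-1 → 0 (borrow)
  1-0-1 → 0
  0-0 → 0
  0-1 → 1 (borrow)
  1-0-1 → 0
  1-0 → 1
  0-0 → 0
  1-1 → 0
  0-1 → 1 (borrow)
  1-0-1 → 0
  1-0 → 1
  1-0 → 1

0b1101001010001100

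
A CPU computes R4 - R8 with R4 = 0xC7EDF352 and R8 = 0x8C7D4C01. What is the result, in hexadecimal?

0x3B70A751

Subtract column by column in base 16:
  2-1 → 1
  5-0 → 5
  3-C → 7 (borrow)
  F-4-1 → A
  D-D → 0
  E-7 → 7
  7-C → B (borrow)
  C-8-1 → 3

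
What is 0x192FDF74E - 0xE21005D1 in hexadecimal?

Subtract column by column in base 16:
  E-1 → D
  4-D → 7 (borrow)
  7-5-1 → 1
  F-0 → F
  D-0 → D
  F-1 → E
  2-2 → 0
  9-E → B (borrow)
  1-0-1 → 0

0xB0EDF17D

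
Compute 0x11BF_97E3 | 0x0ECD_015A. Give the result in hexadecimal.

0x1FFF97FB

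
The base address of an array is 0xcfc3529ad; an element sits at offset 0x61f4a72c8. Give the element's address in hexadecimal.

0x131b7f9c75

Add column by column in base 16, right to left:
  d+8 = 5 carry 1
  a+c+1 = 7 carry 1
  9+2+1 = c
  2+7 = 9
  5+a = f
  3+4 = 7
  c+f = b carry 1
  f+1+1 = 1 carry 1
  c+6+1 = 3 carry 1
  final carry 1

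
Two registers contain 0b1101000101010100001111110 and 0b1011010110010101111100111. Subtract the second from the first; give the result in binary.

0b1101110111110010010111

Subtract column by column in base 2:
  0-1 → 1 (borrow)
  1-1-1 → 1 (borrow)
  1-1-1 → 1 (borrow)
  1-0-1 → 0
  1-0 → 1
  1-1 → 0
  1-1 → 0
  0-1 → 1 (borrow)
  0-1-1 → 0 (borrow)
  0-1-1 → 0 (borrow)
  0-0-1 → 1 (borrow)
  1-1-1 → 1 (borrow)
  0-0-1 → 1 (borrow)
  1-1-1 → 1 (borrow)
  0-0-1 → 1 (borrow)
  1-0-1 → 0
  0-1 → 1 (borrow)
  1-1-1 → 1 (borrow)
  0-0-1 → 1 (borrow)
  0-1-1 → 0 (borrow)
  0-0-1 → 1 (borrow)
  1-1-1 → 1 (borrow)
  0-1-1 → 0 (borrow)
  1-0-1 → 0
  1-1 → 0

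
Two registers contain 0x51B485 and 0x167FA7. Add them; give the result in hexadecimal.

0x68342C

Add column by column in base 16, right to left:
  5+7 = C
  8+A = 2 carry 1
  4+F+1 = 4 carry 1
  B+7+1 = 3 carry 1
  1+6+1 = 8
  5+1 = 6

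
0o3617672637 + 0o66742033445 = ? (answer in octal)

Add column by column in base 8, right to left:
  7+5 = 4 carry 1
  3+4+1 = 0 carry 1
  6+4+1 = 3 carry 1
  2+3+1 = 6
  7+3 = 2 carry 1
  6+0+1 = 7
  7+2 = 1 carry 1
  1+4+1 = 6
  6+7 = 5 carry 1
  3+6+1 = 2 carry 1
  0+6+1 = 7

0o72561726304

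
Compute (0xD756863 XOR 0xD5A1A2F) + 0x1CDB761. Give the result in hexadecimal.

0x1FD29AD

First 0xD756863 XOR 0xD5A1A2F = 0x02F724C.
Add column by column in base 16, right to left:
  C+1 = D
  4+6 = A
  2+7 = 9
  7+B = 2 carry 1
  F+D+1 = D carry 1
  2+C+1 = F
  0+1 = 1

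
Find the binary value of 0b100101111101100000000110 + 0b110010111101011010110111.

Add column by column in base 2, right to left:
  0+1 = 1
  1+1 = 0 carry 1
  1+1+1 = 1 carry 1
  0+0+1 = 1
  0+1 = 1
  0+1 = 1
  0+0 = 0
  0+1 = 1
  0+0 = 0
  0+1 = 1
  0+1 = 1
  1+0 = 1
  1+1 = 0 carry 1
  0+0+1 = 1
  1+1 = 0 carry 1
  1+1+1 = 1 carry 1
  1+1+1 = 1 carry 1
  1+1+1 = 1 carry 1
  1+0+1 = 0 carry 1
  0+1+1 = 0 carry 1
  1+0+1 = 0 carry 1
  0+0+1 = 1
  0+1 = 1
  1+1 = 0 carry 1
  final carry 1

0b1011000111010111010111101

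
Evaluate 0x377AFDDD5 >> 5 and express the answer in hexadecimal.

0x1BBD7EEE

5 bits is not a whole number of base-16 digits; in binary: 1101110111101011111101110111010101 >> 5 = 11011101111010111111011101110.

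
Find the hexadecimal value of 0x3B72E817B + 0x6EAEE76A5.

0xAA21CF820

Add column by column in base 16, right to left:
  B+5 = 0 carry 1
  7+A+1 = 2 carry 1
  1+6+1 = 8
  8+7 = F
  E+E = C carry 1
  2+E+1 = 1 carry 1
  7+A+1 = 2 carry 1
  B+E+1 = A carry 1
  3+6+1 = A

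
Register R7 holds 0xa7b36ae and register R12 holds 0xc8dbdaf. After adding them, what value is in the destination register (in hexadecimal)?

0x1708f45d

Add column by column in base 16, right to left:
  e+f = d carry 1
  a+a+1 = 5 carry 1
  6+d+1 = 4 carry 1
  3+b+1 = f
  b+d = 8 carry 1
  7+8+1 = 0 carry 1
  a+c+1 = 7 carry 1
  final carry 1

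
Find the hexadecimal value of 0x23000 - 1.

The trailing 3 digits are 0, so subtracting 1 borrows through: they become F and the next digit up decrements.

0x22FFF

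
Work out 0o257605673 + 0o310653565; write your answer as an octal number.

0o570461460

Add column by column in base 8, right to left:
  3+5 = 0 carry 1
  7+6+1 = 6 carry 1
  6+5+1 = 4 carry 1
  5+3+1 = 1 carry 1
  0+5+1 = 6
  6+6 = 4 carry 1
  7+0+1 = 0 carry 1
  5+1+1 = 7
  2+3 = 5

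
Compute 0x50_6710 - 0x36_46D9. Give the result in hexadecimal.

0x1A2037

Subtract column by column in base 16:
  0-9 → 7 (borrow)
  1-D-1 → 3 (borrow)
  7-6-1 → 0
  6-4 → 2
  0-6 → A (borrow)
  5-3-1 → 1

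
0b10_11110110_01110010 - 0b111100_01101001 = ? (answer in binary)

0b101011101000001001

Subtract column by column in base 2:
  0-1 → 1 (borrow)
  1-0-1 → 0
  0-0 → 0
  0-1 → 1 (borrow)
  1-0-1 → 0
  1-1 → 0
  1-1 → 0
  0-0 → 0
  0-0 → 0
  1-0 → 1
  1-1 → 0
  0-1 → 1 (borrow)
  1-1-1 → 1 (borrow)
  1-1-1 → 1 (borrow)
  1-0-1 → 0
  1-0 → 1
  0-0 → 0
  1-0 → 1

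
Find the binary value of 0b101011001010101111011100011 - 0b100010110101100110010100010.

0b1000010101001001001000001

Subtract column by column in base 2:
  1-0 → 1
  1-1 → 0
  0-0 → 0
  0-0 → 0
  0-0 → 0
  1-1 → 0
  1-0 → 1
  1-1 → 0
  0-0 → 0
  1-0 → 1
  1-1 → 0
  1-1 → 0
  1-0 → 1
  0-0 → 0
  1-1 → 0
  0-1 → 1 (borrow)
  1-0-1 → 0
  0-1 → 1 (borrow)
  1-0-1 → 0
  0-1 → 1 (borrow)
  0-1-1 → 0 (borrow)
  1-0-1 → 0
  1-1 → 0
  0-0 → 0
  1-0 → 1
  0-0 → 0
  1-1 → 0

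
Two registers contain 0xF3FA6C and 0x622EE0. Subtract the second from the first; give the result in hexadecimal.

Subtract column by column in base 16:
  C-0 → C
  6-E → 8 (borrow)
  A-E-1 → B (borrow)
  F-2-1 → C
  3-2 → 1
  F-6 → 9

0x91CB8C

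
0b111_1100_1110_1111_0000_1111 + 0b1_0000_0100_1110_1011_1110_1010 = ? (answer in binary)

0b1100000011101101011111001

Add column by column in base 2, right to left:
  1+0 = 1
  1+1 = 0 carry 1
  1+0+1 = 0 carry 1
  1+1+1 = 1 carry 1
  0+0+1 = 1
  0+1 = 1
  0+1 = 1
  0+1 = 1
  1+1 = 0 carry 1
  1+1+1 = 1 carry 1
  1+0+1 = 0 carry 1
  1+1+1 = 1 carry 1
  0+0+1 = 1
  1+1 = 0 carry 1
  1+1+1 = 1 carry 1
  1+1+1 = 1 carry 1
  0+0+1 = 1
  0+0 = 0
  1+1 = 0 carry 1
  1+0+1 = 0 carry 1
  1+0+1 = 0 carry 1
  1+0+1 = 0 carry 1
  1+0+1 = 0 carry 1
  0+0+1 = 1
  0+1 = 1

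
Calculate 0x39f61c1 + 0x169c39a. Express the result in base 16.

0x509255b

Add column by column in base 16, right to left:
  1+a = b
  c+9 = 5 carry 1
  1+3+1 = 5
  6+c = 2 carry 1
  f+9+1 = 9 carry 1
  9+6+1 = 0 carry 1
  3+1+1 = 5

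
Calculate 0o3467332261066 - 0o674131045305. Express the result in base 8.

Subtract column by column in base 8:
  6-5 → 1
  6-0 → 6
  0-3 → 5 (borrow)
  1-5-1 → 3 (borrow)
  6-4-1 → 1
  2-0 → 2
  2-1 → 1
  3-3 → 0
  3-1 → 2
  7-4 → 3
  6-7 → 7 (borrow)
  4-6-1 → 5 (borrow)
  3-0-1 → 2

0o2573201213561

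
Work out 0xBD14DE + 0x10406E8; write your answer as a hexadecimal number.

0x1C11BC6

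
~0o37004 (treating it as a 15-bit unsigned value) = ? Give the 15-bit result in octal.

0o40773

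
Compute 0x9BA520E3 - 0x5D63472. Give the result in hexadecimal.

0x95CEEC71

Subtract column by column in base 16:
  3-2 → 1
  E-7 → 7
  0-4 → C (borrow)
  2-3-1 → E (borrow)
  5-6-1 → E (borrow)
  A-D-1 → C (borrow)
  B-5-1 → 5
  9-0 → 9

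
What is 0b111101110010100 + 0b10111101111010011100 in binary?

0b11000101101000110000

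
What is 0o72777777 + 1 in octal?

The trailing 6 digits are 7 (max in base 8), so adding 1 cascades: they roll to 0 and the next digit up increments.

0o73000000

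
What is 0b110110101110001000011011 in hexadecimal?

0xdae21b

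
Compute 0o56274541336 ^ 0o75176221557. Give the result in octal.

XOR each oct digit independently (no carries):
  5^7=2, 6^5=3, 2^1=3, 7^7=0, 4^6=2, 5^2=7, 4^2=6, 1^1=0, 3^5=6, 3^5=6, 6^7=1

0o23302760661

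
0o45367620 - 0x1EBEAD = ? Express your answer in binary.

0b11101110011000011100011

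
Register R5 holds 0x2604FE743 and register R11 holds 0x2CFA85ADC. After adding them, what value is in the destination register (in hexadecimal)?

Add column by column in base 16, right to left:
  3+C = F
  4+D = 1 carry 1
  7+A+1 = 2 carry 1
  E+5+1 = 4 carry 1
  F+8+1 = 8 carry 1
  4+A+1 = F
  0+F = F
  6+C = 2 carry 1
  2+2+1 = 5

0x52FF8421F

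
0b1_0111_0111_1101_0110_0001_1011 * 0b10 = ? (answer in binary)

0b10111011111010110000110110

Multiply each base-2 digit by 2, carrying:
  1×2 = 2 → write 0 carry 1
  1×2+1 = 3 → write 1 carry 1
  0×2+1 = 1 → write 1
  1×2 = 2 → write 0 carry 1
  1×2+1 = 3 → write 1 carry 1
  0×2+1 = 1 → write 1
  0×2 = 0 → write 0
  0×2 = 0 → write 0
  0×2 = 0 → write 0
  1×2 = 2 → write 0 carry 1
  1×2+1 = 3 → write 1 carry 1
  0×2+1 = 1 → write 1
  1×2 = 2 → write 0 carry 1
  0×2+1 = 1 → write 1
  1×2 = 2 → write 0 carry 1
  1×2+1 = 3 → write 1 carry 1
  1×2+1 = 3 → write 1 carry 1
  1×2+1 = 3 → write 1 carry 1
  1×2+1 = 3 → write 1 carry 1
  0×2+1 = 1 → write 1
  1×2 = 2 → write 0 carry 1
  1×2+1 = 3 → write 1 carry 1
  1×2+1 = 3 → write 1 carry 1
  0×2+1 = 1 → write 1
  1×2 = 2 → write 0 carry 1
  remaining carry: 1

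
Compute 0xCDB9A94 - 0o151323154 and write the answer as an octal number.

0xCDB9A94 = 0o1466715224 in octal.
Subtract column by column in base 8:
  4-4 → 0
  2-5 → 5 (borrow)
  2-1-1 → 0
  5-3 → 2
  1-2 → 7 (borrow)
  7-3-1 → 3
  6-1 → 5
  6-5 → 1
  4-1 → 3
  1-0 → 1

0o1315372050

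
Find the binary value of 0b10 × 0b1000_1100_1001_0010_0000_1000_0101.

Multiply each base-2 digit by 2, carrying:
  1×2 = 2 → write 0 carry 1
  0×2+1 = 1 → write 1
  1×2 = 2 → write 0 carry 1
  0×2+1 = 1 → write 1
  0×2 = 0 → write 0
  0×2 = 0 → write 0
  0×2 = 0 → write 0
  1×2 = 2 → write 0 carry 1
  0×2+1 = 1 → write 1
  0×2 = 0 → write 0
  0×2 = 0 → write 0
  0×2 = 0 → write 0
  0×2 = 0 → write 0
  1×2 = 2 → write 0 carry 1
  0×2+1 = 1 → write 1
  0×2 = 0 → write 0
  1×2 = 2 → write 0 carry 1
  0×2+1 = 1 → write 1
  0×2 = 0 → write 0
  1×2 = 2 → write 0 carry 1
  0×2+1 = 1 → write 1
  0×2 = 0 → write 0
  1×2 = 2 → write 0 carry 1
  1×2+1 = 3 → write 1 carry 1
  0×2+1 = 1 → write 1
  0×2 = 0 → write 0
  0×2 = 0 → write 0
  1×2 = 2 → write 0 carry 1
  remaining carry: 1

0b10001100100100100000100001010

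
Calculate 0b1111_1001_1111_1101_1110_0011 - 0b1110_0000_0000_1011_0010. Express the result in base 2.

Subtract column by column in base 2:
  1-0 → 1
  1-1 → 0
  0-0 → 0
  0-0 → 0
  0-1 → 1 (borrow)
  1-1-1 → 1 (borrow)
  1-0-1 → 0
  1-1 → 0
  1-0 → 1
  0-0 → 0
  1-0 → 1
  1-0 → 1
  1-0 → 1
  1-0 → 1
  1-0 → 1
  1-0 → 1
  1-0 → 1
  0-1 → 1 (borrow)
  0-1-1 → 0 (borrow)
  1-1-1 → 1 (borrow)
  1-0-1 → 0
  1-0 → 1
  1-0 → 1
  1-0 → 1

0b111010111111110100110001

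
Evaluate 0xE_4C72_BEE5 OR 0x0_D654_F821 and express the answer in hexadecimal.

0xEDE76FEE5

OR each hex digit independently (no carries):
  E|0=E, 4|D=D, C|6=E, 7|5=7, 2|4=6, B|F=F, E|8=E, E|2=E, 5|1=5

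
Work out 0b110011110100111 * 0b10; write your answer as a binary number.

0b1100111101001110

Multiply each base-2 digit by 2, carrying:
  1×2 = 2 → write 0 carry 1
  1×2+1 = 3 → write 1 carry 1
  1×2+1 = 3 → write 1 carry 1
  0×2+1 = 1 → write 1
  0×2 = 0 → write 0
  1×2 = 2 → write 0 carry 1
  0×2+1 = 1 → write 1
  1×2 = 2 → write 0 carry 1
  1×2+1 = 3 → write 1 carry 1
  1×2+1 = 3 → write 1 carry 1
  1×2+1 = 3 → write 1 carry 1
  0×2+1 = 1 → write 1
  0×2 = 0 → write 0
  1×2 = 2 → write 0 carry 1
  1×2+1 = 3 → write 1 carry 1
  remaining carry: 1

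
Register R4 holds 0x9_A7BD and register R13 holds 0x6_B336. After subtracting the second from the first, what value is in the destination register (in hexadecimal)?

Subtract column by column in base 16:
  D-6 → 7
  B-3 → 8
  7-3 → 4
  A-B → F (borrow)
  9-6-1 → 2

0x2F487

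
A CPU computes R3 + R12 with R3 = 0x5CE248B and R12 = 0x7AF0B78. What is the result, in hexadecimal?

0xD7D3003

Add column by column in base 16, right to left:
  B+8 = 3 carry 1
  8+7+1 = 0 carry 1
  4+B+1 = 0 carry 1
  2+0+1 = 3
  E+F = D carry 1
  C+A+1 = 7 carry 1
  5+7+1 = D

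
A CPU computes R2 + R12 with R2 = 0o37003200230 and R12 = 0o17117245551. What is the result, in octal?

0o56122446001

Add column by column in base 8, right to left:
  0+1 = 1
  3+5 = 0 carry 1
  2+5+1 = 0 carry 1
  0+5+1 = 6
  0+4 = 4
  2+2 = 4
  3+7 = 2 carry 1
  0+1+1 = 2
  0+1 = 1
  7+7 = 6 carry 1
  3+1+1 = 5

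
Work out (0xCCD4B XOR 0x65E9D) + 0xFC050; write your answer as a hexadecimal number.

First 0xCCD4B XOR 0x65E9D = 0xA93D6.
Add column by column in base 16, right to left:
  6+0 = 6
  D+5 = 2 carry 1
  3+0+1 = 4
  9+C = 5 carry 1
  A+F+1 = A carry 1
  final carry 1

0x1A5426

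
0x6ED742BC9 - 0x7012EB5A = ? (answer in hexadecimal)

0x67D61406F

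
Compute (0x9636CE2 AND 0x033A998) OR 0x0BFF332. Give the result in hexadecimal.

0x9636CE2 AND 0x033A998 = 0x0232880.
Then OR with 0x0BFF332.

0xBFFBB2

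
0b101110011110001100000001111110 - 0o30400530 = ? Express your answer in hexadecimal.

0b101110011110001100000001111110 = 0x2E78C07E in hexadecimal.
0o30400530 = 0x620158 in hexadecimal.
Subtract column by column in base 16:
  E-8 → 6
  7-5 → 2
  0-1 → F (borrow)
  C-0-1 → B
  8-2 → 6
  7-6 → 1
  E-0 → E
  2-0 → 2

0x2E16BF26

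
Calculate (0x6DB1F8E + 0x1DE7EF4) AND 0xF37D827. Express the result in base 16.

Add column by column in base 16, right to left:
  E+4 = 2 carry 1
  8+F+1 = 8 carry 1
  F+E+1 = E carry 1
  1+7+1 = 9
  B+E = 9 carry 1
  D+D+1 = B carry 1
  6+1+1 = 8
Sum = 0x8B99E82; now AND with 0xF37D827:
  8&F=8, B&3=3, 9&7=1, 9&D=9, E&8=8, 8&2=0, 2&7=2

0x8319802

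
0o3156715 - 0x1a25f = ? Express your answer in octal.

0o2635556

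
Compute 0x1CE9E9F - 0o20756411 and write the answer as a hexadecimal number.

0o20756411 = 0x43DD09 in hexadecimal.
Subtract column by column in base 16:
  F-9 → 6
  9-0 → 9
  E-D → 1
  9-D → C (borrow)
  E-3-1 → A
  C-4 → 8
  1-0 → 1

0x18AC196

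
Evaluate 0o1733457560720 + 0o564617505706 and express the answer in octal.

Add column by column in base 8, right to left:
  0+6 = 6
  2+0 = 2
  7+7 = 6 carry 1
  0+5+1 = 6
  6+0 = 6
  5+5 = 2 carry 1
  7+7+1 = 7 carry 1
  5+1+1 = 7
  4+6 = 2 carry 1
  3+4+1 = 0 carry 1
  3+6+1 = 2 carry 1
  7+5+1 = 5 carry 1
  1+0+1 = 2

0o2520277266626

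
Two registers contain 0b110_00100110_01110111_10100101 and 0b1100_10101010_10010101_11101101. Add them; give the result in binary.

Add column by column in base 2, right to left:
  1+1 = 0 carry 1
  0+0+1 = 1
  1+1 = 0 carry 1
  0+1+1 = 0 carry 1
  0+0+1 = 1
  1+1 = 0 carry 1
  0+1+1 = 0 carry 1
  1+1+1 = 1 carry 1
  1+1+1 = 1 carry 1
  1+0+1 = 0 carry 1
  1+1+1 = 1 carry 1
  0+0+1 = 1
  1+1 = 0 carry 1
  1+0+1 = 0 carry 1
  1+0+1 = 0 carry 1
  0+1+1 = 0 carry 1
  0+0+1 = 1
  1+1 = 0 carry 1
  1+0+1 = 0 carry 1
  0+1+1 = 0 carry 1
  0+0+1 = 1
  1+1 = 0 carry 1
  0+0+1 = 1
  0+1 = 1
  0+0 = 0
  1+0 = 1
  1+1 = 0 carry 1
  0+1+1 = 0 carry 1
  final carry 1

0b10010110100010000110110010010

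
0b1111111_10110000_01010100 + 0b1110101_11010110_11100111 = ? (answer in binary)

0b111101011000011100111011

Add column by column in base 2, right to left:
  0+1 = 1
  0+1 = 1
  1+1 = 0 carry 1
  0+0+1 = 1
  1+0 = 1
  0+1 = 1
  1+1 = 0 carry 1
  0+1+1 = 0 carry 1
  0+0+1 = 1
  0+1 = 1
  0+1 = 1
  0+0 = 0
  1+1 = 0 carry 1
  1+0+1 = 0 carry 1
  0+1+1 = 0 carry 1
  1+1+1 = 1 carry 1
  1+1+1 = 1 carry 1
  1+0+1 = 0 carry 1
  1+1+1 = 1 carry 1
  1+0+1 = 0 carry 1
  1+1+1 = 1 carry 1
  1+1+1 = 1 carry 1
  1+1+1 = 1 carry 1
  final carry 1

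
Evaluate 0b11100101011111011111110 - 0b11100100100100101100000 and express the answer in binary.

0b111010110011110

Subtract column by column in base 2:
  0-0 → 0
  1-0 → 1
  1-0 → 1
  1-0 → 1
  1-0 → 1
  1-1 → 0
  1-1 → 0
  1-0 → 1
  0-1 → 1 (borrow)
  1-0-1 → 0
  1-0 → 1
  1-1 → 0
  1-0 → 1
  1-0 → 1
  0-1 → 1 (borrow)
  1-0-1 → 0
  0-0 → 0
  1-1 → 0
  0-0 → 0
  0-0 → 0
  1-1 → 0
  1-1 → 0
  1-1 → 0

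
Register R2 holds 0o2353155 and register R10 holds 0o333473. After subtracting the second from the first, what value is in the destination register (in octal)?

0o2017462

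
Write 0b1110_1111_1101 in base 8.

Group the bits in threes: 111 011 111 101 → 7375.

0o7375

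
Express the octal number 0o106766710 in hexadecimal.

Each octal digit is 3 bits: 1=001 0=000 6=110 7=111 6=110 6=110 7=111 1=001 0=000.
Group the bits into nibbles: 0001 0001 1011 1110 1101 1100 1000 → 11bedc8.

0x11bedc8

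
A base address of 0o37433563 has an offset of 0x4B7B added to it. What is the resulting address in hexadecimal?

0x7E82EE

0o37433563 = 0x7E3773 in hexadecimal.
Add column by column in base 16, right to left:
  3+B = E
  7+7 = E
  7+B = 2 carry 1
  3+4+1 = 8
  E+0 = E
  7+0 = 7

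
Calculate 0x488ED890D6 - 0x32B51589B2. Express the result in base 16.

Subtract column by column in base 16:
  6-2 → 4
  D-B → 2
  0-9 → 7 (borrow)
  9-8-1 → 0
  8-5 → 3
  D-1 → C
  E-5 → 9
  8-B → D (borrow)
  8-2-1 → 5
  4-3 → 1

0x15D9C30724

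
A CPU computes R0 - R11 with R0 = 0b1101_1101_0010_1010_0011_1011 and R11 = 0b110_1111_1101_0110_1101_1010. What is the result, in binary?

Subtract column by column in base 2:
  1-0 → 1
  1-1 → 0
  0-0 → 0
  1-1 → 0
  1-1 → 0
  1-0 → 1
  0-1 → 1 (borrow)
  0-1-1 → 0 (borrow)
  0-0-1 → 1 (borrow)
  1-1-1 → 1 (borrow)
  0-1-1 → 0 (borrow)
  1-0-1 → 0
  0-1 → 1 (borrow)
  1-0-1 → 0
  0-1 → 1 (borrow)
  0-1-1 → 0 (borrow)
  1-1-1 → 1 (borrow)
  0-1-1 → 0 (borrow)
  1-1-1 → 1 (borrow)
  1-1-1 → 1 (borrow)
  1-0-1 → 0
  0-1 → 1 (borrow)
  1-1-1 → 1 (borrow)
  1-0-1 → 0

0b11011010101001101100001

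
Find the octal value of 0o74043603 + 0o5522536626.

0o5616602431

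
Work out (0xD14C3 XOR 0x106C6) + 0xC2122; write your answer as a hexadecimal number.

First 0xD14C3 XOR 0x106C6 = 0xC1205.
Add column by column in base 16, right to left:
  5+2 = 7
  0+2 = 2
  2+1 = 3
  1+2 = 3
  C+C = 8 carry 1
  final carry 1

0x183327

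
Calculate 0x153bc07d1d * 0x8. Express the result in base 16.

Multiply each base-16 digit by 8, carrying:
  d×8 = 104 → write 8 carry 6
  1×8+6 = 14 → write e
  d×8 = 104 → write 8 carry 6
  7×8+6 = 62 → write e carry 3
  0×8+3 = 3 → write 3
  c×8 = 96 → write 0 carry 6
  b×8+6 = 94 → write e carry 5
  3×8+5 = 29 → write d carry 1
  5×8+1 = 41 → write 9 carry 2
  1×8+2 = 10 → write a

0xa9de03e8e8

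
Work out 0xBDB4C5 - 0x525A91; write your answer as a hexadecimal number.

0x6B5A34

Subtract column by column in base 16:
  5-1 → 4
  C-9 → 3
  4-A → A (borrow)
  B-5-1 → 5
  D-2 → B
  B-5 → 6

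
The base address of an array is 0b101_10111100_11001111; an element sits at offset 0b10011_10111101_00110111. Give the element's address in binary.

0b110010111101000000110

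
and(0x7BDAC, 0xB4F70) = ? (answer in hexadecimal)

0x30D20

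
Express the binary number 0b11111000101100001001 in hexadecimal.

Group the bits into nibbles: 1111 1000 1011 0000 1001 → f8b09.

0xf8b09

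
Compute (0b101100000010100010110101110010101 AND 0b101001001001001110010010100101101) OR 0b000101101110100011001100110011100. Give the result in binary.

0b101101101110100011011100110011101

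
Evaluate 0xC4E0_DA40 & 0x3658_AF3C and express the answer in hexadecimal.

0x04408A00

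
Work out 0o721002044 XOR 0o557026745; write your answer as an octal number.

0o276024701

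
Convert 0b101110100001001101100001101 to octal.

0o564115415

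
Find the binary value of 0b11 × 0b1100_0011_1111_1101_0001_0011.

0b10010010111111011100111001

Multiply each base-2 digit by 3, carrying:
  1×3 = 3 → write 1 carry 1
  1×3+1 = 4 → write 0 carry 2
  0×3+2 = 2 → write 0 carry 1
  0×3+1 = 1 → write 1
  1×3 = 3 → write 1 carry 1
  0×3+1 = 1 → write 1
  0×3 = 0 → write 0
  0×3 = 0 → write 0
  1×3 = 3 → write 1 carry 1
  0×3+1 = 1 → write 1
  1×3 = 3 → write 1 carry 1
  1×3+1 = 4 → write 0 carry 2
  1×3+2 = 5 → write 1 carry 2
  1×3+2 = 5 → write 1 carry 2
  1×3+2 = 5 → write 1 carry 2
  1×3+2 = 5 → write 1 carry 2
  1×3+2 = 5 → write 1 carry 2
  1×3+2 = 5 → write 1 carry 2
  0×3+2 = 2 → write 0 carry 1
  0×3+1 = 1 → write 1
  0×3 = 0 → write 0
  0×3 = 0 → write 0
  1×3 = 3 → write 1 carry 1
  1×3+1 = 4 → write 0 carry 2
  remaining carry: 10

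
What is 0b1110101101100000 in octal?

0o165540

Group the bits in threes: 001 110 101 101 100 000 → 165540.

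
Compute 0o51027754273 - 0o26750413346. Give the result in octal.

0o22057340725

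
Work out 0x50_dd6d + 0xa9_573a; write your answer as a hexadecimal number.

Add column by column in base 16, right to left:
  d+a = 7 carry 1
  6+3+1 = a
  d+7 = 4 carry 1
  d+5+1 = 3 carry 1
  0+9+1 = a
  5+a = f

0xfa34a7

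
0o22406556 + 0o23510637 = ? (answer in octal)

0o46117415

Add column by column in base 8, right to left:
  6+7 = 5 carry 1
  5+3+1 = 1 carry 1
  5+6+1 = 4 carry 1
  6+0+1 = 7
  0+1 = 1
  4+5 = 1 carry 1
  2+3+1 = 6
  2+2 = 4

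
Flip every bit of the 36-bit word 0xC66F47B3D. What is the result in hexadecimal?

0x3990B84C2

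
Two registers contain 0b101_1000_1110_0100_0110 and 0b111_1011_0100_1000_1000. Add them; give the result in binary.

Add column by column in base 2, right to left:
  0+0 = 0
  1+0 = 1
  1+0 = 1
  0+1 = 1
  0+0 = 0
  0+0 = 0
  1+0 = 1
  0+1 = 1
  0+0 = 0
  1+0 = 1
  1+1 = 0 carry 1
  1+0+1 = 0 carry 1
  0+1+1 = 0 carry 1
  0+1+1 = 0 carry 1
  0+0+1 = 1
  1+1 = 0 carry 1
  1+1+1 = 1 carry 1
  0+1+1 = 0 carry 1
  1+1+1 = 1 carry 1
  final carry 1

0b11010100001011001110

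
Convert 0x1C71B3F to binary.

0b1110001110001101100111111

Expand each hex digit to 4 bits: 1=0001 C=1100 7=0111 1=0001 B=1011 3=0011 F=1111.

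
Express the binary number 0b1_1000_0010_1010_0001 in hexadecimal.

Group the bits into nibbles: 0001 1000 0010 1010 0001 → 182a1.

0x182a1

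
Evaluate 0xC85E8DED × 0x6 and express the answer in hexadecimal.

0x4B237538E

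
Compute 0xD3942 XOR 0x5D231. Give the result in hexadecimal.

0x8EB73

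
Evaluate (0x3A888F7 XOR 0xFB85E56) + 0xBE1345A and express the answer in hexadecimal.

0x17F20AFB

First 0x3A888F7 XOR 0xFB85E56 = 0xC10D6A1.
Add column by column in base 16, right to left:
  1+A = B
  A+5 = F
  6+4 = A
  D+3 = 0 carry 1
  0+1+1 = 2
  1+E = F
  C+B = 7 carry 1
  final carry 1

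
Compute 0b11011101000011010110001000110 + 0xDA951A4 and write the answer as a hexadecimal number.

0b11011101000011010110001000110 = 0x1BA1AC46 in hexadecimal.
Add column by column in base 16, right to left:
  6+4 = A
  4+A = E
  C+1 = D
  A+5 = F
  1+9 = A
  A+A = 4 carry 1
  B+D+1 = 9 carry 1
  1+0+1 = 2

0x294AFDEA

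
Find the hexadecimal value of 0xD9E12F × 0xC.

0xA368E34

Multiply each base-16 digit by 12, carrying:
  F×12 = 180 → write 4 carry 11
  2×12+11 = 35 → write 3 carry 2
  1×12+2 = 14 → write E
  E×12 = 168 → write 8 carry 10
  9×12+10 = 118 → write 6 carry 7
  D×12+7 = 163 → write 3 carry 10
  remaining carry: A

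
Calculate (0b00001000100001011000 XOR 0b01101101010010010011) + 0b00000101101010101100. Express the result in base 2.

First 0b00001000100001011000 XOR 0b01101101010010010011 = 0b01100101110011001011.
Add column by column in base 2, right to left:
  1+0 = 1
  1+0 = 1
  0+1 = 1
  1+1 = 0 carry 1
  0+0+1 = 1
  0+1 = 1
  1+0 = 1
  1+1 = 0 carry 1
  0+0+1 = 1
  0+1 = 1
  1+0 = 1
  1+1 = 0 carry 1
  1+1+1 = 1 carry 1
  0+0+1 = 1
  1+1 = 0 carry 1
  0+0+1 = 1
  0+0 = 0
  1+0 = 1
  1+0 = 1

0b1101011011101110111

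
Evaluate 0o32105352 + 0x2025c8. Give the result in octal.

0o42130262

0x2025c8 = 0o10022710 in octal.
Add column by column in base 8, right to left:
  2+0 = 2
  5+1 = 6
  3+7 = 2 carry 1
  5+2+1 = 0 carry 1
  0+2+1 = 3
  1+0 = 1
  2+0 = 2
  3+1 = 4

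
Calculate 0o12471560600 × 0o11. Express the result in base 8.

0o137407366600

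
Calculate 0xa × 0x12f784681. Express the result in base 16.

0xbdab2c10a

Multiply each base-16 digit by 10, carrying:
  1×10 = 10 → write a
  8×10 = 80 → write 0 carry 5
  6×10+5 = 65 → write 1 carry 4
  4×10+4 = 44 → write c carry 2
  8×10+2 = 82 → write 2 carry 5
  7×10+5 = 75 → write b carry 4
  f×10+4 = 154 → write a carry 9
  2×10+9 = 29 → write d carry 1
  1×10+1 = 11 → write b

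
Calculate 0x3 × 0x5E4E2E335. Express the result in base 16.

0x11AEA8A99F

Multiply each base-16 digit by 3, carrying:
  5×3 = 15 → write F
  3×3 = 9 → write 9
  3×3 = 9 → write 9
  E×3 = 42 → write A carry 2
  2×3+2 = 8 → write 8
  E×3 = 42 → write A carry 2
  4×3+2 = 14 → write E
  E×3 = 42 → write A carry 2
  5×3+2 = 17 → write 1 carry 1
  remaining carry: 1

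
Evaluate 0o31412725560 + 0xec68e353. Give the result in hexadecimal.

0o31412725560 = 0xcc2bab70 in hexadecimal.
Add column by column in base 16, right to left:
  0+3 = 3
  7+5 = c
  b+3 = e
  a+e = 8 carry 1
  b+8+1 = 4 carry 1
  2+6+1 = 9
  c+c = 8 carry 1
  c+e+1 = b carry 1
  final carry 1

0x1b8948ec3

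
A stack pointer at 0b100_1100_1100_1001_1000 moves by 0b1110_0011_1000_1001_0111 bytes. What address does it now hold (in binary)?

Add column by column in base 2, right to left:
  0+1 = 1
  0+1 = 1
  0+1 = 1
  1+0 = 1
  1+1 = 0 carry 1
  0+0+1 = 1
  0+0 = 0
  1+1 = 0 carry 1
  0+0+1 = 1
  0+0 = 0
  1+0 = 1
  1+1 = 0 carry 1
  0+1+1 = 0 carry 1
  0+1+1 = 0 carry 1
  1+0+1 = 0 carry 1
  1+0+1 = 0 carry 1
  0+0+1 = 1
  0+1 = 1
  1+1 = 0 carry 1
  0+1+1 = 0 carry 1
  final carry 1

0b100110000010100101111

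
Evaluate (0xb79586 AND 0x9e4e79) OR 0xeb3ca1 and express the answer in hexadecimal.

0xff3ca1

0xb79586 AND 0x9e4e79 = 0x960400.
Then OR with 0xeb3ca1.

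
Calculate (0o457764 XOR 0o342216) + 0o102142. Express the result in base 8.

First 0o457764 XOR 0o342216 = 0o715572.
Add column by column in base 8, right to left:
  2+2 = 4
  7+4 = 3 carry 1
  5+1+1 = 7
  5+2 = 7
  1+0 = 1
  7+1 = 0 carry 1
  final carry 1

0o1017734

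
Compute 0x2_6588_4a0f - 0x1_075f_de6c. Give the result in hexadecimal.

0x15e286ba3

Subtract column by column in base 16:
  f-c → 3
  0-6 → a (borrow)
  a-e-1 → b (borrow)
  4-d-1 → 6 (borrow)
  8-f-1 → 8 (borrow)
  8-5-1 → 2
  5-7 → e (borrow)
  6-0-1 → 5
  2-1 → 1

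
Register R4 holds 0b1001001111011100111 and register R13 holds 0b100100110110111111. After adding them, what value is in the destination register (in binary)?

0b1101110110010100110

Add column by column in base 2, right to left:
  1+1 = 0 carry 1
  1+1+1 = 1 carry 1
  1+1+1 = 1 carry 1
  0+1+1 = 0 carry 1
  0+1+1 = 0 carry 1
  1+1+1 = 1 carry 1
  1+0+1 = 0 carry 1
  1+1+1 = 1 carry 1
  0+1+1 = 0 carry 1
  1+0+1 = 0 carry 1
  1+1+1 = 1 carry 1
  1+1+1 = 1 carry 1
  1+0+1 = 0 carry 1
  0+0+1 = 1
  0+1 = 1
  1+0 = 1
  0+0 = 0
  0+1 = 1
  1+0 = 1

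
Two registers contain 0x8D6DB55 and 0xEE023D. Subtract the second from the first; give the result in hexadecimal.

Subtract column by column in base 16:
  5-D → 8 (borrow)
  5-3-1 → 1
  B-2 → 9
  D-0 → D
  6-E → 8 (borrow)
  D-E-1 → E (borrow)
  8-0-1 → 7

0x7E8D918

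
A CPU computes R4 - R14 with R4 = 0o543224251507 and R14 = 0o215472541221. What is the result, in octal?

0o325531510266

Subtract column by column in base 8:
  7-1 → 6
  0-2 → 6 (borrow)
  5-2-1 → 2
  1-1 → 0
  5-4 → 1
  2-5 → 5 (borrow)
  4-2-1 → 1
  2-7 → 3 (borrow)
  2-4-1 → 5 (borrow)
  3-5-1 → 5 (borrow)
  4-1-1 → 2
  5-2 → 3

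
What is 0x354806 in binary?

Expand each hex digit to 4 bits: 3=0011 5=0101 4=0100 8=1000 0=0000 6=0110.

0b1101010100100000000110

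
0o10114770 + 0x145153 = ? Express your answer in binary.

0b1101001110101101001011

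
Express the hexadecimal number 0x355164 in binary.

Expand each hex digit to 4 bits: 3=0011 5=0101 5=0101 1=0001 6=0110 4=0100.

0b1101010101000101100100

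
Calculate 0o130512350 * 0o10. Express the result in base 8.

Multiply each base-8 digit by 8, carrying:
  0×8 = 0 → write 0
  5×8 = 40 → write 0 carry 5
  3×8+5 = 29 → write 5 carry 3
  2×8+3 = 19 → write 3 carry 2
  1×8+2 = 10 → write 2 carry 1
  5×8+1 = 41 → write 1 carry 5
  0×8+5 = 5 → write 5
  3×8 = 24 → write 0 carry 3
  1×8+3 = 11 → write 3 carry 1
  remaining carry: 1

0o1305123500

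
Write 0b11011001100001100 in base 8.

0o331414

Group the bits in threes: 011 011 001 100 001 100 → 331414.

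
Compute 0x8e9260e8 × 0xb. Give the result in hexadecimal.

Multiply each base-16 digit by 11, carrying:
  8×11 = 88 → write 8 carry 5
  e×11+5 = 159 → write f carry 9
  0×11+9 = 9 → write 9
  6×11 = 66 → write 2 carry 4
  2×11+4 = 26 → write a carry 1
  9×11+1 = 100 → write 4 carry 6
  e×11+6 = 160 → write 0 carry 10
  8×11+10 = 98 → write 2 carry 6
  remaining carry: 6

0x6204a29f8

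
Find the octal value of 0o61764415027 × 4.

Multiply each base-8 digit by 4, carrying:
  7×4 = 28 → write 4 carry 3
  2×4+3 = 11 → write 3 carry 1
  0×4+1 = 1 → write 1
  5×4 = 20 → write 4 carry 2
  1×4+2 = 6 → write 6
  4×4 = 16 → write 0 carry 2
  4×4+2 = 18 → write 2 carry 2
  6×4+2 = 26 → write 2 carry 3
  7×4+3 = 31 → write 7 carry 3
  1×4+3 = 7 → write 7
  6×4 = 24 → write 0 carry 3
  remaining carry: 3

0o307722064134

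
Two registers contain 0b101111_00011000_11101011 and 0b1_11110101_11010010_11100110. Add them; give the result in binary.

0b10001001001110101111010001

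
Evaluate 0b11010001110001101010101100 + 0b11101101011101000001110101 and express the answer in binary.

0b110111111001110101100100001

Add column by column in base 2, right to left:
  0+1 = 1
  0+0 = 0
  1+1 = 0 carry 1
  1+0+1 = 0 carry 1
  0+1+1 = 0 carry 1
  1+1+1 = 1 carry 1
  0+1+1 = 0 carry 1
  1+0+1 = 0 carry 1
  0+0+1 = 1
  1+0 = 1
  0+0 = 0
  1+0 = 1
  1+1 = 0 carry 1
  0+0+1 = 1
  0+1 = 1
  0+1 = 1
  1+1 = 0 carry 1
  1+0+1 = 0 carry 1
  1+1+1 = 1 carry 1
  0+0+1 = 1
  0+1 = 1
  0+1 = 1
  1+0 = 1
  0+1 = 1
  1+1 = 0 carry 1
  1+1+1 = 1 carry 1
  final carry 1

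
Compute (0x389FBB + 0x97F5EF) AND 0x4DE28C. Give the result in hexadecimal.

Add column by column in base 16, right to left:
  B+F = A carry 1
  B+E+1 = A carry 1
  F+5+1 = 5 carry 1
  9+F+1 = 9 carry 1
  8+7+1 = 0 carry 1
  3+9+1 = D
Sum = 0xD095AA; now AND with 0x4DE28C:
  D&4=4, 0&D=0, 9&E=8, 5&2=0, A&8=8, A&C=8

0x408088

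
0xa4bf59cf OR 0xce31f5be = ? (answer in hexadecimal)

0xeebffdff

OR each hex digit independently (no carries):
  a|c=e, 4|e=e, b|3=b, f|1=f, 5|f=f, 9|5=d, c|b=f, f|e=f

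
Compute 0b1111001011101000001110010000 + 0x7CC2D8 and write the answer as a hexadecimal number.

0xFAB4668

0b1111001011101000001110010000 = 0xF2E8390 in hexadecimal.
Add column by column in base 16, right to left:
  0+8 = 8
  9+D = 6 carry 1
  3+2+1 = 6
  8+C = 4 carry 1
  E+C+1 = B carry 1
  2+7+1 = A
  F+0 = F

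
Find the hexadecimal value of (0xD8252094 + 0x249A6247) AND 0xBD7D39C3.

0xBC3D00C3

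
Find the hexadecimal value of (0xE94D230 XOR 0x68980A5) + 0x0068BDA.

First 0xE94D230 XOR 0x68980A5 = 0x81D5295.
Add column by column in base 16, right to left:
  5+A = F
  9+D = 6 carry 1
  2+B+1 = E
  5+8 = D
  D+6 = 3 carry 1
  1+0+1 = 2
  8+0 = 8

0x823DE6F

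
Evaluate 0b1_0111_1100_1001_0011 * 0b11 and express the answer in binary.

Multiply each base-2 digit by 3, carrying:
  1×3 = 3 → write 1 carry 1
  1×3+1 = 4 → write 0 carry 2
  0×3+2 = 2 → write 0 carry 1
  0×3+1 = 1 → write 1
  1×3 = 3 → write 1 carry 1
  0×3+1 = 1 → write 1
  0×3 = 0 → write 0
  1×3 = 3 → write 1 carry 1
  0×3+1 = 1 → write 1
  0×3 = 0 → write 0
  1×3 = 3 → write 1 carry 1
  1×3+1 = 4 → write 0 carry 2
  1×3+2 = 5 → write 1 carry 2
  1×3+2 = 5 → write 1 carry 2
  1×3+2 = 5 → write 1 carry 2
  0×3+2 = 2 → write 0 carry 1
  1×3+1 = 4 → write 0 carry 2
  remaining carry: 10

0b1000111010110111001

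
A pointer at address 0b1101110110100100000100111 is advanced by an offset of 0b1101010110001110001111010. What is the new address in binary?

0b11011001100110010010100001

Add column by column in base 2, right to left:
  1+0 = 1
  1+1 = 0 carry 1
  1+0+1 = 0 carry 1
  0+1+1 = 0 carry 1
  0+1+1 = 0 carry 1
  1+1+1 = 1 carry 1
  0+1+1 = 0 carry 1
  0+0+1 = 1
  0+0 = 0
  0+0 = 0
  0+1 = 1
  1+1 = 0 carry 1
  0+1+1 = 0 carry 1
  0+0+1 = 1
  1+0 = 1
  0+0 = 0
  1+1 = 0 carry 1
  1+1+1 = 1 carry 1
  0+0+1 = 1
  1+1 = 0 carry 1
  1+0+1 = 0 carry 1
  1+1+1 = 1 carry 1
  0+0+1 = 1
  1+1 = 0 carry 1
  1+1+1 = 1 carry 1
  final carry 1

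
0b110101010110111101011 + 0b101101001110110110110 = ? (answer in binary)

0b1100010100101110100001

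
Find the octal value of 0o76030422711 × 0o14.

0o1350446342554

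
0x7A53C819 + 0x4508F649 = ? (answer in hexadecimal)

Add column by column in base 16, right to left:
  9+9 = 2 carry 1
  1+4+1 = 6
  8+6 = E
  C+F = B carry 1
  3+8+1 = C
  5+0 = 5
  A+5 = F
  7+4 = B

0xBF5CBE62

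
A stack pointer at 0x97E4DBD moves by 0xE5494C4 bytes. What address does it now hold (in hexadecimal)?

0x17D2E281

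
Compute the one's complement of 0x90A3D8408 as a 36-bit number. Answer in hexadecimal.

0x6F5C27BF7

Each hex digit d becomes F−d:
  9→6, 0→F, A→5, 3→C, D→2, 8→7, 4→B, 0→F, 8→7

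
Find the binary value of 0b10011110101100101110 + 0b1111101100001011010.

0b100011100001110001000

Add column by column in base 2, right to left:
  0+0 = 0
  1+1 = 0 carry 1
  1+0+1 = 0 carry 1
  1+1+1 = 1 carry 1
  0+1+1 = 0 carry 1
  1+0+1 = 0 carry 1
  0+1+1 = 0 carry 1
  0+0+1 = 1
  1+0 = 1
  1+0 = 1
  0+0 = 0
  1+1 = 0 carry 1
  0+1+1 = 0 carry 1
  1+0+1 = 0 carry 1
  1+1+1 = 1 carry 1
  1+1+1 = 1 carry 1
  1+1+1 = 1 carry 1
  0+1+1 = 0 carry 1
  0+1+1 = 0 carry 1
  1+0+1 = 0 carry 1
  final carry 1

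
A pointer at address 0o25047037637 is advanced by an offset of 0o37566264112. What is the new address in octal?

Add column by column in base 8, right to left:
  7+2 = 1 carry 1
  3+1+1 = 5
  6+1 = 7
  7+4 = 3 carry 1
  3+6+1 = 2 carry 1
  0+2+1 = 3
  7+6 = 5 carry 1
  4+6+1 = 3 carry 1
  0+5+1 = 6
  5+7 = 4 carry 1
  2+3+1 = 6

0o64635323751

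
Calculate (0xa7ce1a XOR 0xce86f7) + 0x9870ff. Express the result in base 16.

0x101b9ec

First 0xa7ce1a XOR 0xce86f7 = 0x6948ed.
Add column by column in base 16, right to left:
  d+f = c carry 1
  e+f+1 = e carry 1
  8+0+1 = 9
  4+7 = b
  9+8 = 1 carry 1
  6+9+1 = 0 carry 1
  final carry 1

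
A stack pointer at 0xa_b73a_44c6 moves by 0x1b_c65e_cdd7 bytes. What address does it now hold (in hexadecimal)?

Add column by column in base 16, right to left:
  6+7 = d
  c+d = 9 carry 1
  4+d+1 = 2 carry 1
  4+c+1 = 1 carry 1
  a+e+1 = 9 carry 1
  3+5+1 = 9
  7+6 = d
  b+c = 7 carry 1
  a+b+1 = 6 carry 1
  0+1+1 = 2

0x267d99129d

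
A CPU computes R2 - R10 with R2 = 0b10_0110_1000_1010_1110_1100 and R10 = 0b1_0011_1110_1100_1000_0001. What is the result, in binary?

Subtract column by column in base 2:
  0-1 → 1 (borrow)
  0-0-1 → 1 (borrow)
  1-0-1 → 0
  1-0 → 1
  0-0 → 0
  1-0 → 1
  1-0 → 1
  1-1 → 0
  0-0 → 0
  1-0 → 1
  0-1 → 1 (borrow)
  1-1-1 → 1 (borrow)
  0-0-1 → 1 (borrow)
  0-1-1 → 0 (borrow)
  0-1-1 → 0 (borrow)
  1-1-1 → 1 (borrow)
  0-1-1 → 0 (borrow)
  1-1-1 → 1 (borrow)
  1-0-1 → 0
  0-0 → 0
  0-1 → 1 (borrow)
  1-0-1 → 0

0b100101001111001101011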